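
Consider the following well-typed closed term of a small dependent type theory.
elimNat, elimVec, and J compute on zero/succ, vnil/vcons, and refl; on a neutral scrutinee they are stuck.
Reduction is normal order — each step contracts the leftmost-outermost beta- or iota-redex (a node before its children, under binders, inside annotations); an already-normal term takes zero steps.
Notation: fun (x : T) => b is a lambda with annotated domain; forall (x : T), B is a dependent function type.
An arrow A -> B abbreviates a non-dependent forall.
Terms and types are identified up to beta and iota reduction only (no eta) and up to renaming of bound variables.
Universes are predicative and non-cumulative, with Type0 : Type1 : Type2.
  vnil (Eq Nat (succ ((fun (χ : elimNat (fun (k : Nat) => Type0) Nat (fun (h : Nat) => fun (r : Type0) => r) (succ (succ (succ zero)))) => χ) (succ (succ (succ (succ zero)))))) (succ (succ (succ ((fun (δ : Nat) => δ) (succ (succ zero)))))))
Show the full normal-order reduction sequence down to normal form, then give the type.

normal-order reduction sequence:
  vnil (Eq Nat (succ ((fun (χ : elimNat (fun (k : Nat) => Type0) Nat (fun (h : Nat) => fun (r : Type0) => r) (succ (succ (succ zero)))) => χ) (succ (succ (succ (succ zero)))))) (succ (succ (succ ((fun (δ : Nat) => δ) (succ (succ zero)))))))
  ~> vnil (Eq Nat (succ (succ (succ (succ (succ zero))))) (succ (succ (succ ((fun (χ : Nat) => χ) (succ (succ zero)))))))
  ~> vnil (Eq Nat (succ (succ (succ (succ (succ zero))))) (succ (succ (succ (succ (succ zero))))))
the term's type:
  Vec (Eq Nat (succ (succ (succ (succ (succ zero))))) (succ (succ (succ (succ (succ zero)))))) zero


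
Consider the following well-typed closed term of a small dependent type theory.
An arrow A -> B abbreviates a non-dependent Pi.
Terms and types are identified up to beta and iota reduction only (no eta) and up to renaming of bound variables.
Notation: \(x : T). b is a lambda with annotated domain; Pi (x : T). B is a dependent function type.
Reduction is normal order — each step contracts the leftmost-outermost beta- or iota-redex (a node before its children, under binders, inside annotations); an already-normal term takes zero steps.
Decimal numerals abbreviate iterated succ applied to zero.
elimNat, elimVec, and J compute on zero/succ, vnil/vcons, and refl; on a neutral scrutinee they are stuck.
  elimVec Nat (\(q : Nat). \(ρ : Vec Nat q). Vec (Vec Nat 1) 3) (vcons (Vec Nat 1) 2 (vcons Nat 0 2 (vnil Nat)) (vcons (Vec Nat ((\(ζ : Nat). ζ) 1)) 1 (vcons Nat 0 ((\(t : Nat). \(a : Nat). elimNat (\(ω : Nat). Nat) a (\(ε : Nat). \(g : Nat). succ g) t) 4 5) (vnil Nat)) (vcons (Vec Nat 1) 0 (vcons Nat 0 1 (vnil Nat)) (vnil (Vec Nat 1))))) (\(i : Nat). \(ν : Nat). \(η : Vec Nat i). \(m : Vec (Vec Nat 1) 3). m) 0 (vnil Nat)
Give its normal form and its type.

resulting normal form:
  vcons (Vec Nat 1) 2 (vcons Nat 0 2 (vnil Nat)) (vcons (Vec Nat 1) 1 (vcons Nat 0 9 (vnil Nat)) (vcons (Vec Nat 1) 0 (vcons Nat 0 1 (vnil Nat)) (vnil (Vec Nat 1))))
the term's type:
  Vec (Vec Nat 1) 3


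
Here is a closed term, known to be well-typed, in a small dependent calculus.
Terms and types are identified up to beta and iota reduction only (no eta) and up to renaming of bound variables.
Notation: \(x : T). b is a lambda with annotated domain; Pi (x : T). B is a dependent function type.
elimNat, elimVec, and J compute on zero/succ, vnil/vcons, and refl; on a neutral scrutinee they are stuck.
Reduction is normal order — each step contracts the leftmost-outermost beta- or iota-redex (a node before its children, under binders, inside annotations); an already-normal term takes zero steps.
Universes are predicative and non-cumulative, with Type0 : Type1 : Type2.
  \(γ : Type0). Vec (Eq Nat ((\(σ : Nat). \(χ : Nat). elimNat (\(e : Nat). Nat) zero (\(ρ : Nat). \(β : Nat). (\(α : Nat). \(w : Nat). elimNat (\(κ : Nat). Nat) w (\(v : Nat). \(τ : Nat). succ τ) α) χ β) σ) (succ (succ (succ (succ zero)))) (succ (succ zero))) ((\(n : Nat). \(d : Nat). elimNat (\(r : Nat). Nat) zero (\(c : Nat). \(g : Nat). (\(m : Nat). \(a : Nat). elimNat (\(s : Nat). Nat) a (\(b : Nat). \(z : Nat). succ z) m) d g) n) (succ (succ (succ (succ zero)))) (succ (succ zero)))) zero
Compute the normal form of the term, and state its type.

resulting normal form:
  \(γ : Type0). Vec (Eq Nat (succ (succ (succ (succ (succ (succ (succ (succ zero)))))))) (succ (succ (succ (succ (succ (succ (succ (succ zero))))))))) zero
inferred type:
  Pi (γ : Type0). Type0


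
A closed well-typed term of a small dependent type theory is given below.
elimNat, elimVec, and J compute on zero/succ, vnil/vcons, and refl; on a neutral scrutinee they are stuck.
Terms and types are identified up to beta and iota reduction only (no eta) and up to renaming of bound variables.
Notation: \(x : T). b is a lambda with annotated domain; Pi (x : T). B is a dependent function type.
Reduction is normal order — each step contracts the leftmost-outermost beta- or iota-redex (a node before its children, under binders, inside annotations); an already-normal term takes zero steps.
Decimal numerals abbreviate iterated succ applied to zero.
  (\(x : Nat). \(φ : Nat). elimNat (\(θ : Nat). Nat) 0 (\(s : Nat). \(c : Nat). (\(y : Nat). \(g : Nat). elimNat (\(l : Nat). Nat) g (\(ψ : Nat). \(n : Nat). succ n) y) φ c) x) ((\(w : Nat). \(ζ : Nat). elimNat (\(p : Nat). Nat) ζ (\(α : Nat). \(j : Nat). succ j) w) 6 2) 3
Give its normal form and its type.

reduced normal form:
  24
the term's type:
  Nat
observation: contracting a beta-redex first, the term normalizes in 60 steps.


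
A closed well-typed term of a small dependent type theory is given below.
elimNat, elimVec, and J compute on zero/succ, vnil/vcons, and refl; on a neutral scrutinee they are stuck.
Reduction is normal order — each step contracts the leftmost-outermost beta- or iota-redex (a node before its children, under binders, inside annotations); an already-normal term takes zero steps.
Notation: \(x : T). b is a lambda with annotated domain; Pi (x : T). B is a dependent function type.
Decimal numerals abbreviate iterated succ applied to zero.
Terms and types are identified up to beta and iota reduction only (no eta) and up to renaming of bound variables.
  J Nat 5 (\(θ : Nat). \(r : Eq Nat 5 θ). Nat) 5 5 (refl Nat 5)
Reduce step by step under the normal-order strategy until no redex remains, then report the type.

reduction (normal order):
  J Nat 5 (\(θ : Nat). \(r : Eq Nat 5 θ). Nat) 5 5 (refl Nat 5)
  ~> 5
type:
  Nat


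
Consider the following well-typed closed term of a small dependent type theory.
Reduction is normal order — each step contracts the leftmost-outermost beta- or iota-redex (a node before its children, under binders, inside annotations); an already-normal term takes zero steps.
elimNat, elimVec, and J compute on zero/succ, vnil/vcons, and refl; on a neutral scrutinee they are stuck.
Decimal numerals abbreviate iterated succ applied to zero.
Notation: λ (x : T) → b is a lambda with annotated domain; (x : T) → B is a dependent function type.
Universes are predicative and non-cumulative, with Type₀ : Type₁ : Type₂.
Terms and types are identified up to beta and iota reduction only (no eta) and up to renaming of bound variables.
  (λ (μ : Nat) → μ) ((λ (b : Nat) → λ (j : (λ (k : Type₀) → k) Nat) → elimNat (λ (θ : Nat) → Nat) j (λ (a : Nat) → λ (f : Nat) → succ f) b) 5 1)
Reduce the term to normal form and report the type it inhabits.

normal form:
  6
type:
  Nat


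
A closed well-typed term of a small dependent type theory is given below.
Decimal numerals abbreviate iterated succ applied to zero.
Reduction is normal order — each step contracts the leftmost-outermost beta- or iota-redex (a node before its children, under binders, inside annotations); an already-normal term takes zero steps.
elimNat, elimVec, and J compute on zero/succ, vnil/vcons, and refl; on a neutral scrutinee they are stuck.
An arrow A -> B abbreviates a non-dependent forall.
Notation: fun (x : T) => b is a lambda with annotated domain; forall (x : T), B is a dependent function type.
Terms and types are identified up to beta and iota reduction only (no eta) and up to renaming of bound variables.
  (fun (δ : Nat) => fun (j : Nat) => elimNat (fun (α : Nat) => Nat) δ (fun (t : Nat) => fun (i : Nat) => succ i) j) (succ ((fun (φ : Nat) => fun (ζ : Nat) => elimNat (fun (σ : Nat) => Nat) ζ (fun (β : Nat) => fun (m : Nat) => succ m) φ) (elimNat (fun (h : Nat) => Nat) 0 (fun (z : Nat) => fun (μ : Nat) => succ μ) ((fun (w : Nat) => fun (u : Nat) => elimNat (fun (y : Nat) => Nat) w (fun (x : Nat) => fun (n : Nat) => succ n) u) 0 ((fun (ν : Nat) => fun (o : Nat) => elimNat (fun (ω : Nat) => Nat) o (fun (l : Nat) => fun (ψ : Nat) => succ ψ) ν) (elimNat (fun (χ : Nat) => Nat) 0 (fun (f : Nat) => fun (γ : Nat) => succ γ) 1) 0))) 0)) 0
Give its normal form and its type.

normal form:
  2
inferred type:
  Nat


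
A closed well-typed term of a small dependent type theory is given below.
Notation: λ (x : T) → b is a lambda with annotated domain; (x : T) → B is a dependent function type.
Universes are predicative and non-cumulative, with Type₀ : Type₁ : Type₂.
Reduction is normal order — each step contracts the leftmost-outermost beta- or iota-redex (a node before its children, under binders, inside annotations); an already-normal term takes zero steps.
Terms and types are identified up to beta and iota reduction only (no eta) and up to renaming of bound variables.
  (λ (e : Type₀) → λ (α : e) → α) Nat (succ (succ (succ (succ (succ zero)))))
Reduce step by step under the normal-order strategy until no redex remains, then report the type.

reduction (normal order):
  (λ (e : Type₀) → λ (α : e) → α) Nat (succ (succ (succ (succ (succ zero)))))
  ~> (λ (e : Nat) → e) (succ (succ (succ (succ (succ zero)))))
  ~> succ (succ (succ (succ (succ zero))))
type:
  Nat


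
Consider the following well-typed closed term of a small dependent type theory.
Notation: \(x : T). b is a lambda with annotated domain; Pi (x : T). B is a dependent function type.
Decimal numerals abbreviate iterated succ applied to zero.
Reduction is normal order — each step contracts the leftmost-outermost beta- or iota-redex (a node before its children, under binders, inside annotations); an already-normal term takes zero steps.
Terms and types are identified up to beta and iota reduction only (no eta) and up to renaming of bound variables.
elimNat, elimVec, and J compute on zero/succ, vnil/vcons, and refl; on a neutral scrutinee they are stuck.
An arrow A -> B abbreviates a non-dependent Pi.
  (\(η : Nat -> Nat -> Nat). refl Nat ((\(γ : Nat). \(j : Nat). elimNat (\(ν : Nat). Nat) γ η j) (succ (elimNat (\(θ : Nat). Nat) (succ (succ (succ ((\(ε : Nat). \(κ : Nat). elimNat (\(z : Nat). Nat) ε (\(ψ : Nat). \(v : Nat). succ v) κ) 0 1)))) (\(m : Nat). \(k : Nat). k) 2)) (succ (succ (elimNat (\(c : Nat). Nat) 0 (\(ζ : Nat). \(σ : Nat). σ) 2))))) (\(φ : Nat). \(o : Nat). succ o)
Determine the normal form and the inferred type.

normal form:
  refl Nat 7
type:
  Eq Nat 7 7
observation: reduction starts at a beta-redex, and 30 normal-order steps reach the normal form.


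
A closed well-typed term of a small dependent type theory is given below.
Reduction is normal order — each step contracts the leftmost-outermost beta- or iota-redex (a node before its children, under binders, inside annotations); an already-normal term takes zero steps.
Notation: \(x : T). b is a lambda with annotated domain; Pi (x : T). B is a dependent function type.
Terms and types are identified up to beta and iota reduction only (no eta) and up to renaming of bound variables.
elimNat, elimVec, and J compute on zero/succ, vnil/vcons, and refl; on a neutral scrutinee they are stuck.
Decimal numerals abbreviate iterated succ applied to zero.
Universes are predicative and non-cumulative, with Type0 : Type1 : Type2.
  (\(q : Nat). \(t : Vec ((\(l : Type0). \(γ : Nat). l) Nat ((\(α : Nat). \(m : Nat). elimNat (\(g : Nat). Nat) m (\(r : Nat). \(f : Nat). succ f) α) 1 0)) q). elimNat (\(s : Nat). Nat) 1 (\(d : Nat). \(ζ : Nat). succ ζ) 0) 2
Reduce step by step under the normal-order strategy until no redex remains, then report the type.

reduction (normal order):
  (\(q : Nat). \(t : Vec ((\(l : Type0). \(γ : Nat). l) Nat ((\(α : Nat). \(m : Nat). elimNat (\(g : Nat). Nat) m (\(r : Nat). \(f : Nat). succ f) α) 1 0)) q). elimNat (\(s : Nat). Nat) 1 (\(d : Nat). \(ζ : Nat). succ ζ) 0) 2
  ~> \(q : Vec ((\(t : Type0). \(l : Nat). t) Nat ((\(γ : Nat). \(α : Nat). elimNat (\(m : Nat). Nat) α (\(g : Nat). \(r : Nat). succ r) γ) 1 0)) 2). elimNat (\(f : Nat). Nat) 1 (\(s : Nat). \(d : Nat). succ d) 0
  ~> \(q : Vec ((\(t : Nat). Nat) ((\(l : Nat). \(γ : Nat). elimNat (\(α : Nat). Nat) γ (\(m : Nat). \(g : Nat). succ g) l) 1 0)) 2). elimNat (\(r : Nat). Nat) 1 (\(f : Nat). \(s : Nat). succ s) 0
  ~> \(q : Vec Nat 2). elimNat (\(t : Nat). Nat) 1 (\(l : Nat). \(γ : Nat). succ γ) 0
  ~> \(q : Vec Nat 2). 1
the term's type:
  Pi (q : Vec Nat 2). Nat


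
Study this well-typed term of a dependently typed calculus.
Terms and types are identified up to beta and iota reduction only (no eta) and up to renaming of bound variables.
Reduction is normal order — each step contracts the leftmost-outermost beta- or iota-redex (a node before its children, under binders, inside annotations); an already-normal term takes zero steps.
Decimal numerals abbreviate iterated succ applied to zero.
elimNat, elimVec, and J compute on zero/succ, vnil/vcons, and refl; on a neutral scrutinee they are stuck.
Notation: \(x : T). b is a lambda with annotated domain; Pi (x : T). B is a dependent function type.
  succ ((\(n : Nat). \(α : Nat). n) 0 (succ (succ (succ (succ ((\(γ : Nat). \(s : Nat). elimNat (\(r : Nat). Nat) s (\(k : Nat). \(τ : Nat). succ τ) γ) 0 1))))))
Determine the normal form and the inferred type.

normal form:
  1
type:
  Nat


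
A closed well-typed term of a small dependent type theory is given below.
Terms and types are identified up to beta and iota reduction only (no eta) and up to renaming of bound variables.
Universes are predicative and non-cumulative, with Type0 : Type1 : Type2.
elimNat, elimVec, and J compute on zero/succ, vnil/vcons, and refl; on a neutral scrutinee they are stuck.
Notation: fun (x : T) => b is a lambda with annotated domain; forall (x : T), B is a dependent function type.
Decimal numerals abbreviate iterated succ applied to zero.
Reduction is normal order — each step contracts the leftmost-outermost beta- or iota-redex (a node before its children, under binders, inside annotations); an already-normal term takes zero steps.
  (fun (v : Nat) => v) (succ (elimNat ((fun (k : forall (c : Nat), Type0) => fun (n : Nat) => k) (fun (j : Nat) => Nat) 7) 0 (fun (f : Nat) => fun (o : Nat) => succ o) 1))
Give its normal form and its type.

normal form:
  2
the term's type:
  Nat
observation: the term reaches its normal form after 5 normal-order steps.


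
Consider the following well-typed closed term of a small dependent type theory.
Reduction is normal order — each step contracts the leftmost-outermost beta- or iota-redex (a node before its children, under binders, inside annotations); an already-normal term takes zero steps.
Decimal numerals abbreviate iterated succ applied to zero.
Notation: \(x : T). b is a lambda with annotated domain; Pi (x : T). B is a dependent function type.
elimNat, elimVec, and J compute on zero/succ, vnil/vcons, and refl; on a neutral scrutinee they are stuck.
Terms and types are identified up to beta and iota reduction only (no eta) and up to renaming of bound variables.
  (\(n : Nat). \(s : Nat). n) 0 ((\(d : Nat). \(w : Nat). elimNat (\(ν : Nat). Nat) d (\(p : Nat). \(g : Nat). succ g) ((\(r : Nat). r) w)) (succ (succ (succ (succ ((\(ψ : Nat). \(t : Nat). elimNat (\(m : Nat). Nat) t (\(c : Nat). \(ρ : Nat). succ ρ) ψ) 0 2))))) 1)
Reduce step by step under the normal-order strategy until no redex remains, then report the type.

reduction (normal order):
  (\(n : Nat). \(s : Nat). n) 0 ((\(d : Nat). \(w : Nat). elimNat (\(ν : Nat). Nat) d (\(p : Nat). \(g : Nat). succ g) ((\(r : Nat). r) w)) (succ (succ (succ (succ ((\(ψ : Nat). \(t : Nat). elimNat (\(m : Nat). Nat) t (\(c : Nat). \(ρ : Nat). succ ρ) ψ) 0 2))))) 1)
  ~> (\(n : Nat). 0) ((\(s : Nat). \(d : Nat). elimNat (\(w : Nat). Nat) s (\(ν : Nat). \(p : Nat). succ p) ((\(g : Nat). g) d)) (succ (succ (succ (succ ((\(r : Nat). \(ψ : Nat). elimNat (\(t : Nat). Nat) ψ (\(m : Nat). \(c : Nat). succ c) r) 0 2))))) 1)
  ~> 0
type:
  Nat


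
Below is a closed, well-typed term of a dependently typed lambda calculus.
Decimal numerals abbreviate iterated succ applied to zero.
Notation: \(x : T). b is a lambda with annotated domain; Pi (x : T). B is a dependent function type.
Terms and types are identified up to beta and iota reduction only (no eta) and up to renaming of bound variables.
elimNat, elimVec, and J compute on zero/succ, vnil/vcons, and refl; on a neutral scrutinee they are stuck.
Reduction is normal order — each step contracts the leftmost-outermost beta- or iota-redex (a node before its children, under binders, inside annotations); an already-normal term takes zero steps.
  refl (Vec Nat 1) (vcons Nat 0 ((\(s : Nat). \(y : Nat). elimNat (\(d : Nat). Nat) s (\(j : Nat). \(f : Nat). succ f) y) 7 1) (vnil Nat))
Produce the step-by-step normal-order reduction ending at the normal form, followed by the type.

normal-order reduction sequence:
  refl (Vec Nat 1) (vcons Nat 0 ((\(s : Nat). \(y : Nat). elimNat (\(d : Nat). Nat) s (\(j : Nat). \(f : Nat). succ f) y) 7 1) (vnil Nat))
  ~> refl (Vec Nat 1) (vcons Nat 0 ((\(s : Nat). elimNat (\(y : Nat). Nat) 7 (\(d : Nat). \(j : Nat). succ j) s) 1) (vnil Nat))
  ~> refl (Vec Nat 1) (vcons Nat 0 (elimNat (\(s : Nat). Nat) 7 (\(y : Nat). \(d : Nat). succ d) 1) (vnil Nat))
  ~> refl (Vec Nat 1) (vcons Nat 0 ((\(s : Nat). \(y : Nat). succ y) 0 (elimNat (\(d : Nat). Nat) 7 (\(j : Nat). \(f : Nat). succ f) 0)) (vnil Nat))
  ~> refl (Vec Nat 1) (vcons Nat 0 ((\(s : Nat). succ s) (elimNat (\(y : Nat). Nat) 7 (\(d : Nat). \(j : Nat). succ j) 0)) (vnil Nat))
  ~> refl (Vec Nat 1) (vcons Nat 0 (succ (elimNat (\(s : Nat). Nat) 7 (\(y : Nat). \(d : Nat). succ d) 0)) (vnil Nat))
  ~> refl (Vec Nat 1) (vcons Nat 0 8 (vnil Nat))
type:
  Eq (Vec Nat 1) (vcons Nat 0 8 (vnil Nat)) (vcons Nat 0 8 (vnil Nat))


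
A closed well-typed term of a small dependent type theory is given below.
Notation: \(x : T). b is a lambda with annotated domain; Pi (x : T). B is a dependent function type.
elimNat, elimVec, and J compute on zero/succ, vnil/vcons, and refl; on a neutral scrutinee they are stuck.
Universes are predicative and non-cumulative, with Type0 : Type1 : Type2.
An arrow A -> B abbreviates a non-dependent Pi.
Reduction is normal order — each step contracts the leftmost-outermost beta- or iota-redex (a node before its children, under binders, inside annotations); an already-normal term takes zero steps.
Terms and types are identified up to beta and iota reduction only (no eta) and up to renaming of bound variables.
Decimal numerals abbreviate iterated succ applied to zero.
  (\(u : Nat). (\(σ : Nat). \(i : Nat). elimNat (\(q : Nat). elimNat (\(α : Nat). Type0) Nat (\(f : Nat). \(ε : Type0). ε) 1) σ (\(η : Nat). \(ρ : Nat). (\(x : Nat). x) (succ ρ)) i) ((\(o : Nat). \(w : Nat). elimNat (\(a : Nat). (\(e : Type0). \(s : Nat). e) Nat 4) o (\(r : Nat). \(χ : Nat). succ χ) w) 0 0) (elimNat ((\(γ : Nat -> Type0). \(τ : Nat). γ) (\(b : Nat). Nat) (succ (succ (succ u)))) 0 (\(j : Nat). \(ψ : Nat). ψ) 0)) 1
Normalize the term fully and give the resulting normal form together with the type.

resulting normal form:
  0
type:
  Nat
observation: the first redex contracted is a beta-redex; the normal form is reached in 13 normal-order steps.


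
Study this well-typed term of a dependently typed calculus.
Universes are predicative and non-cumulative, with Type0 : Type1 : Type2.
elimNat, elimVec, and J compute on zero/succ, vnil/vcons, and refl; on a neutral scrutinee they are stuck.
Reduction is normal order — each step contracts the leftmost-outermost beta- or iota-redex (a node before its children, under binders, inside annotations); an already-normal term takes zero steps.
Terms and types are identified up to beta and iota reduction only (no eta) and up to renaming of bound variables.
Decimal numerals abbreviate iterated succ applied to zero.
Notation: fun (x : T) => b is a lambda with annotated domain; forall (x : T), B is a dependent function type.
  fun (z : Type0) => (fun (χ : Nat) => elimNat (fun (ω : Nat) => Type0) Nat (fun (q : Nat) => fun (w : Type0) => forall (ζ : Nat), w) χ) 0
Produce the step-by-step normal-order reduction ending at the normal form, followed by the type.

reduction (normal order):
  fun (z : Type0) => (fun (χ : Nat) => elimNat (fun (ω : Nat) => Type0) Nat (fun (q : Nat) => fun (w : Type0) => forall (ζ : Nat), w) χ) 0
  ~> fun (z : Type0) => elimNat (fun (χ : Nat) => Type0) Nat (fun (ω : Nat) => fun (q : Type0) => forall (w : Nat), q) 0
  ~> fun (z : Type0) => Nat
inferred type:
  forall (z : Type0), Type0


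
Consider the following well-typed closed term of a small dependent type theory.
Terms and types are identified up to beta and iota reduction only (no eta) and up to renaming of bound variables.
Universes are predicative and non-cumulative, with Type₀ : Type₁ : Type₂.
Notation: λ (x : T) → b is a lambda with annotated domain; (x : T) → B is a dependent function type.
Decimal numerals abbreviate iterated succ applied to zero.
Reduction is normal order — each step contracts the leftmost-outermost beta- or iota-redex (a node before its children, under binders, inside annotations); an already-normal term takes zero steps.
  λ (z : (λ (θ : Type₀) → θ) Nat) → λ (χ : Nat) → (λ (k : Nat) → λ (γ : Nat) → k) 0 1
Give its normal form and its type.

resulting normal form:
  λ (z : Nat) → λ (θ : Nat) → 0
the term's type:
  (z : Nat) → (θ : Nat) → Nat
observation: the first redex contracted is a beta-redex; the normal form is reached in 3 normal-order steps.


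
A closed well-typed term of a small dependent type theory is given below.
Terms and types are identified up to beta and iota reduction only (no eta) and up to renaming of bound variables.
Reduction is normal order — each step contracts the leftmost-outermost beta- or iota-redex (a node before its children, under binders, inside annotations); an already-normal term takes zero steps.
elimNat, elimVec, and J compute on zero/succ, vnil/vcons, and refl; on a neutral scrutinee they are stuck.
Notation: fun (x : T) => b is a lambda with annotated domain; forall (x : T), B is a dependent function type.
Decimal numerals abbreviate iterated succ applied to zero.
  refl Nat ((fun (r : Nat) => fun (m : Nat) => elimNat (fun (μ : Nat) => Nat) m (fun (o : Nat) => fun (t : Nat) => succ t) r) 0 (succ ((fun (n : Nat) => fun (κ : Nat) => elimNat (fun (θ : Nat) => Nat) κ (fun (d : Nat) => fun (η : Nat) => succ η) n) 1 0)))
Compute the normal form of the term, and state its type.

reduced normal form:
  refl Nat 2
the term's type:
  Eq Nat 2 2


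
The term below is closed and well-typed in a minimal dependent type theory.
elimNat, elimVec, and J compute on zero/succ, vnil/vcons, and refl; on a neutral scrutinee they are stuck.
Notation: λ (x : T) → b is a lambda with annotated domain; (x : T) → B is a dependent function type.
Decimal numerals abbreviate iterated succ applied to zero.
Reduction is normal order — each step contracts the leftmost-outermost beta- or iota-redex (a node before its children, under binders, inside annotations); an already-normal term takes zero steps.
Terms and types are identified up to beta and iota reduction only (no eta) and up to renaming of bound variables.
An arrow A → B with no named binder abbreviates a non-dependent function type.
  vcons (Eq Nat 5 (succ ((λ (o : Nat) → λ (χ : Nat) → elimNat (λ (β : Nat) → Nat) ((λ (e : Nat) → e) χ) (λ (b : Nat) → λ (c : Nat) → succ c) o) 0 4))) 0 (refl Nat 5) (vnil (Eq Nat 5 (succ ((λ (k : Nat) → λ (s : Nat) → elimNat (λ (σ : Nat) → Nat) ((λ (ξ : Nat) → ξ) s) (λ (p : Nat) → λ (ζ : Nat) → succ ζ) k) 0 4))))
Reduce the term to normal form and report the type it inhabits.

reduced normal form:
  vcons (Eq Nat 5 5) 0 (refl Nat 5) (vnil (Eq Nat 5 5))
the term's type:
  Vec (Eq Nat 5 5) 1
observation: the term reaches its normal form after 8 normal-order steps.


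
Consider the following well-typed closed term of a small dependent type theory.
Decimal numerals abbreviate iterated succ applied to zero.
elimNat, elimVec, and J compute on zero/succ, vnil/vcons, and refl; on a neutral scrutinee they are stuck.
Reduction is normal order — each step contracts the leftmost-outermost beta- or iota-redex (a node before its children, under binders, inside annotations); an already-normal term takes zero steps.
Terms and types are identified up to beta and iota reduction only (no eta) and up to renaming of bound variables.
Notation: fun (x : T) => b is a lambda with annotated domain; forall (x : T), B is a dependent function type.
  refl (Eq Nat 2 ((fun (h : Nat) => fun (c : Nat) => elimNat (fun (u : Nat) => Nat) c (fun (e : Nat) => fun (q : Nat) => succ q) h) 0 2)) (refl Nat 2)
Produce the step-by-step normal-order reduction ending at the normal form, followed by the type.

normal-order reduction:
  refl (Eq Nat 2 ((fun (h : Nat) => fun (c : Nat) => elimNat (fun (u : Nat) => Nat) c (fun (e : Nat) => fun (q : Nat) => succ q) h) 0 2)) (refl Nat 2)
  ~> refl (Eq Nat 2 ((fun (h : Nat) => elimNat (fun (c : Nat) => Nat) h (fun (u : Nat) => fun (e : Nat) => succ e) 0) 2)) (refl Nat 2)
  ~> refl (Eq Nat 2 (elimNat (fun (h : Nat) => Nat) 2 (fun (c : Nat) => fun (u : Nat) => succ u) 0)) (refl Nat 2)
  ~> refl (Eq Nat 2 2) (refl Nat 2)
inferred type:
  Eq (Eq Nat 2 2) (refl Nat 2) (refl Nat 2)


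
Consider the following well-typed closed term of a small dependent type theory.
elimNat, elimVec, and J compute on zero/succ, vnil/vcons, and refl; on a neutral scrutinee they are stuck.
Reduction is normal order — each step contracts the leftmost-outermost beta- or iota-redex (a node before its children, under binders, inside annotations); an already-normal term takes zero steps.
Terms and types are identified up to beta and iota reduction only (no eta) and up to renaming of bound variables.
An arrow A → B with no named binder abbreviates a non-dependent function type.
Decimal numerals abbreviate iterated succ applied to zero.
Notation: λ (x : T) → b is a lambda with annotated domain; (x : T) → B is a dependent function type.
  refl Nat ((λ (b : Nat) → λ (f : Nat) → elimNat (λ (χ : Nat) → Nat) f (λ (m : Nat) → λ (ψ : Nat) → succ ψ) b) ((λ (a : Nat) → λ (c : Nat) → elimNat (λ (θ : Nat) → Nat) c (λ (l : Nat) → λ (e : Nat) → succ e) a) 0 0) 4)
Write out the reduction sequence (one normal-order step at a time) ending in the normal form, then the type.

reduction (normal order):
  refl Nat ((λ (b : Nat) → λ (f : Nat) → elimNat (λ (χ : Nat) → Nat) f (λ (m : Nat) → λ (ψ : Nat) → succ ψ) b) ((λ (a : Nat) → λ (c : Nat) → elimNat (λ (θ : Nat) → Nat) c (λ (l : Nat) → λ (e : Nat) → succ e) a) 0 0) 4)
  ~> refl Nat ((λ (b : Nat) → elimNat (λ (f : Nat) → Nat) b (λ (χ : Nat) → λ (m : Nat) → succ m) ((λ (ψ : Nat) → λ (a : Nat) → elimNat (λ (c : Nat) → Nat) a (λ (θ : Nat) → λ (l : Nat) → succ l) ψ) 0 0)) 4)
  ~> refl Nat (elimNat (λ (b : Nat) → Nat) 4 (λ (f : Nat) → λ (χ : Nat) → succ χ) ((λ (m : Nat) → λ (ψ : Nat) → elimNat (λ (a : Nat) → Nat) ψ (λ (c : Nat) → λ (θ : Nat) → succ θ) m) 0 0))
  ~> refl Nat (elimNat (λ (b : Nat) → Nat) 4 (λ (f : Nat) → λ (χ : Nat) → succ χ) ((λ (m : Nat) → elimNat (λ (ψ : Nat) → Nat) m (λ (a : Nat) → λ (c : Nat) → succ c) 0) 0))
  ~> refl Nat (elimNat (λ (b : Nat) → Nat) 4 (λ (f : Nat) → λ (χ : Nat) → succ χ) (elimNat (λ (m : Nat) → Nat) 0 (λ (ψ : Nat) → λ (a : Nat) → succ a) 0))
  ~> refl Nat (elimNat (λ (b : Nat) → Nat) 4 (λ (f : Nat) → λ (χ : Nat) → succ χ) 0)
  ~> refl Nat 4
inferred type:
  Eq Nat 4 4


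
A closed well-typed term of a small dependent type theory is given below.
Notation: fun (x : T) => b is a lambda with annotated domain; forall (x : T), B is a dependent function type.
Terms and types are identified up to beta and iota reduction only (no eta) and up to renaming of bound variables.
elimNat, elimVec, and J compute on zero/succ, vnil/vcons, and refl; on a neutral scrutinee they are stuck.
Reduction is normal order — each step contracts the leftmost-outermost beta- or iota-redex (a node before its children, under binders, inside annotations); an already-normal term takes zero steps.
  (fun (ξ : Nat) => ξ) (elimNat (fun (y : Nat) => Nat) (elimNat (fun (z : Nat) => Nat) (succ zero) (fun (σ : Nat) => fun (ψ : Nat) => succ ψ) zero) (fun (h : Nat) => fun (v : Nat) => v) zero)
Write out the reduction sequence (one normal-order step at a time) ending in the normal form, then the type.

normal-order reduction sequence:
  (fun (ξ : Nat) => ξ) (elimNat (fun (y : Nat) => Nat) (elimNat (fun (z : Nat) => Nat) (succ zero) (fun (σ : Nat) => fun (ψ : Nat) => succ ψ) zero) (fun (h : Nat) => fun (v : Nat) => v) zero)
  ~> elimNat (fun (ξ : Nat) => Nat) (elimNat (fun (y : Nat) => Nat) (succ zero) (fun (z : Nat) => fun (σ : Nat) => succ σ) zero) (fun (ψ : Nat) => fun (h : Nat) => h) zero
  ~> elimNat (fun (ξ : Nat) => Nat) (succ zero) (fun (y : Nat) => fun (z : Nat) => succ z) zero
  ~> succ zero
type:
  Nat


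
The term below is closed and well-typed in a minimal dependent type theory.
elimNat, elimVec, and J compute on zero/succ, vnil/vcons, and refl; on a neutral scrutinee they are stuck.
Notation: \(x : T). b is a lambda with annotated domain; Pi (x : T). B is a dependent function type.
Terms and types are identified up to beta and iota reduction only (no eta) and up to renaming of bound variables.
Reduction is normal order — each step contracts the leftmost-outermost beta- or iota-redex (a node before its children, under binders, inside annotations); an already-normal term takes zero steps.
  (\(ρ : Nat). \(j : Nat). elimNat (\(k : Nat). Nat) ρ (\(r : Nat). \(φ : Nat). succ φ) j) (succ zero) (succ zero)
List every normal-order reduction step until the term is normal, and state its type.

normal-order reduction:
  (\(ρ : Nat). \(j : Nat). elimNat (\(k : Nat). Nat) ρ (\(r : Nat). \(φ : Nat). succ φ) j) (succ zero) (succ zero)
  ~> (\(ρ : Nat). elimNat (\(j : Nat). Nat) (succ zero) (\(k : Nat). \(r : Nat). succ r) ρ) (succ zero)
  ~> elimNat (\(ρ : Nat). Nat) (succ zero) (\(j : Nat). \(k : Nat). succ k) (succ zero)
  ~> (\(ρ : Nat). \(j : Nat). succ j) zero (elimNat (\(k : Nat). Nat) (succ zero) (\(r : Nat). \(φ : Nat). succ φ) zero)
  ~> (\(ρ : Nat). succ ρ) (elimNat (\(j : Nat). Nat) (succ zero) (\(k : Nat). \(r : Nat). succ r) zero)
  ~> succ (elimNat (\(ρ : Nat). Nat) (succ zero) (\(j : Nat). \(k : Nat). succ k) zero)
  ~> succ (succ zero)
type:
  Nat


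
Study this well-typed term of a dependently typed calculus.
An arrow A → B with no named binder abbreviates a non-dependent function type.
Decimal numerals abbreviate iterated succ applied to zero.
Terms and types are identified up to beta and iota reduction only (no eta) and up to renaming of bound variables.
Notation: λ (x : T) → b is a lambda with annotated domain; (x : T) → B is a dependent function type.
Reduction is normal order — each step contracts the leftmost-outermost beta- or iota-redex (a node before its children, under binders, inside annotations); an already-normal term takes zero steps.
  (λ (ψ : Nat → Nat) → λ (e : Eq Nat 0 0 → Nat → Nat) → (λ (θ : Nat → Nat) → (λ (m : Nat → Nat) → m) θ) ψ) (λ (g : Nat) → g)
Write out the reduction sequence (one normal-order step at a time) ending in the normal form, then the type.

normal-order reduction sequence:
  (λ (ψ : Nat → Nat) → λ (e : Eq Nat 0 0 → Nat → Nat) → (λ (θ : Nat → Nat) → (λ (m : Nat → Nat) → m) θ) ψ) (λ (g : Nat) → g)
  ~> λ (ψ : Eq Nat 0 0 → Nat → Nat) → (λ (e : Nat → Nat) → (λ (θ : Nat → Nat) → θ) e) (λ (m : Nat) → m)
  ~> λ (ψ : Eq Nat 0 0 → Nat → Nat) → (λ (e : Nat → Nat) → e) (λ (θ : Nat) → θ)
  ~> λ (ψ : Eq Nat 0 0 → Nat → Nat) → λ (e : Nat) → e
the term's type:
  (Eq Nat 0 0 → Nat → Nat) → Nat → Nat


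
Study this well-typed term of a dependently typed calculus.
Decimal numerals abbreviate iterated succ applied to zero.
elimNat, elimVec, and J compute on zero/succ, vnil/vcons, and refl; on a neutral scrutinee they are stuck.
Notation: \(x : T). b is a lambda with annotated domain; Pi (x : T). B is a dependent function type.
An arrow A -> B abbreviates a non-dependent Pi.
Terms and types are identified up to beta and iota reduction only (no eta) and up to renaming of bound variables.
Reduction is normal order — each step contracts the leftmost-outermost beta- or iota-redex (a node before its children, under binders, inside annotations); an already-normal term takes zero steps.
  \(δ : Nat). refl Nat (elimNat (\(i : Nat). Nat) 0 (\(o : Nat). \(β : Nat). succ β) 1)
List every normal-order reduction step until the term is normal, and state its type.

reduction (normal order):
  \(δ : Nat). refl Nat (elimNat (\(i : Nat). Nat) 0 (\(o : Nat). \(β : Nat). succ β) 1)
  ~> \(δ : Nat). refl Nat ((\(i : Nat). \(o : Nat). succ o) 0 (elimNat (\(β : Nat). Nat) 0 (\(k : Nat). \(σ : Nat). succ σ) 0))
  ~> \(δ : Nat). refl Nat ((\(i : Nat). succ i) (elimNat (\(o : Nat). Nat) 0 (\(β : Nat). \(k : Nat). succ k) 0))
  ~> \(δ : Nat). refl Nat (succ (elimNat (\(i : Nat). Nat) 0 (\(o : Nat). \(β : Nat). succ β) 0))
  ~> \(δ : Nat). refl Nat 1
inferred type:
  Nat -> Eq Nat 1 1


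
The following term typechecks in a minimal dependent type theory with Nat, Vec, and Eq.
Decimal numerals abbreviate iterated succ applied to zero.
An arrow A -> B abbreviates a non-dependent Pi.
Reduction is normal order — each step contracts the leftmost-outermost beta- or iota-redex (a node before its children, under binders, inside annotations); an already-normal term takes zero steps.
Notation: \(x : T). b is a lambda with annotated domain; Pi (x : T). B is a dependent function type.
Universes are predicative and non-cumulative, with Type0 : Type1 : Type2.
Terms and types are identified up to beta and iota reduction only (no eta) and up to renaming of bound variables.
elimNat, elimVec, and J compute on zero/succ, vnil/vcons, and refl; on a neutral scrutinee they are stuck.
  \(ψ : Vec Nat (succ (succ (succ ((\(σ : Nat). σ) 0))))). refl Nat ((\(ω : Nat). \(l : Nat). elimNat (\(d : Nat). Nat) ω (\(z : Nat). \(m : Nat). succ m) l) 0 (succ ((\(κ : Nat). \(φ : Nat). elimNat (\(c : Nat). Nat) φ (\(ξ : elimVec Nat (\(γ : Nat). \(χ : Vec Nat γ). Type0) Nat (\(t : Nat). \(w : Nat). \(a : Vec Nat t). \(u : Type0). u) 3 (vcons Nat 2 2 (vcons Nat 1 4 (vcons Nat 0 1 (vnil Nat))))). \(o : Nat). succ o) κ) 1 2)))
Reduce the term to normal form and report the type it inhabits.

resulting normal form:
  \(ψ : Vec Nat 3). refl Nat 4
type:
  Vec Nat 3 -> Eq Nat 4 4


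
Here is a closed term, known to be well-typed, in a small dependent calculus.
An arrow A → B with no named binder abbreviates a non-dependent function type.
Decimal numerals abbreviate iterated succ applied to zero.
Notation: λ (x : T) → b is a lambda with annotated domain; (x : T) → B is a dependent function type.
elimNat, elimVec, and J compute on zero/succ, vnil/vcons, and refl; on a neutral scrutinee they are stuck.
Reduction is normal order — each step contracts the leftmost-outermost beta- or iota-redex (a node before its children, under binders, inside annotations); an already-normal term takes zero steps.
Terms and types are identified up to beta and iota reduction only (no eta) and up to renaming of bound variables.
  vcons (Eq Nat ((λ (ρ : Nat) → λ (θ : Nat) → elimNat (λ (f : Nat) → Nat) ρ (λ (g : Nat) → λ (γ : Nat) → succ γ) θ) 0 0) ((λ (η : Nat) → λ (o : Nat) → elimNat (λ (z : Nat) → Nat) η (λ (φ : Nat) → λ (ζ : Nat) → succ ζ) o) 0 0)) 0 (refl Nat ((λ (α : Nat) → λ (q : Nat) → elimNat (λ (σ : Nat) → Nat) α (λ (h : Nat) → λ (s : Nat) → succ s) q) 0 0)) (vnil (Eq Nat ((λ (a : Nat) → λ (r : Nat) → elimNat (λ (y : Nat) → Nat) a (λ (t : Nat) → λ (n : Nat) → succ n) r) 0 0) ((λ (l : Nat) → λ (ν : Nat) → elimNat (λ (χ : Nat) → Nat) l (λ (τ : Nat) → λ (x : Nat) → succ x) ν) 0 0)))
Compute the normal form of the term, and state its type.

reduced normal form:
  vcons (Eq Nat 0 0) 0 (refl Nat 0) (vnil (Eq Nat 0 0))
type:
  Vec (Eq Nat 0 0) 1
observation: the term reaches its normal form after 15 normal-order steps.


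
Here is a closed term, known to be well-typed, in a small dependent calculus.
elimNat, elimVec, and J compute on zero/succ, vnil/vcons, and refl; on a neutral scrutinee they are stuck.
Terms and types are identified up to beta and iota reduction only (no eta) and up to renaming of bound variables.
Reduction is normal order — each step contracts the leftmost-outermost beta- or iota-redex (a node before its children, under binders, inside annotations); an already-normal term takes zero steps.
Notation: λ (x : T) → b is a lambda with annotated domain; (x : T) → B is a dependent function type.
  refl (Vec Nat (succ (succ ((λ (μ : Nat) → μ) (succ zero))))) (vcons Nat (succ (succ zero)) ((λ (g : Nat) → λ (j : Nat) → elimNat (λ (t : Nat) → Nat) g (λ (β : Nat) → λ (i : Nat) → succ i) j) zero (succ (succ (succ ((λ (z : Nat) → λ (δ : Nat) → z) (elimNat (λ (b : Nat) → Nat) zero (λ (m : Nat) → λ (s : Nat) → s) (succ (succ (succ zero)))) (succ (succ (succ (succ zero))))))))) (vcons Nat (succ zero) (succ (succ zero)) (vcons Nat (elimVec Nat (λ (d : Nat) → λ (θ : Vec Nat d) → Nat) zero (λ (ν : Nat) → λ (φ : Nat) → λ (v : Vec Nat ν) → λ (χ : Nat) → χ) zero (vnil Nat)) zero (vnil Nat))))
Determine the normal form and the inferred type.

reduced normal form:
  refl (Vec Nat (succ (succ (succ zero)))) (vcons Nat (succ (succ zero)) (succ (succ (succ zero))) (vcons Nat (succ zero) (succ (succ zero)) (vcons Nat zero zero (vnil Nat))))
the term's type:
  Eq (Vec Nat (succ (succ (succ zero)))) (vcons Nat (succ (succ zero)) (succ (succ (succ zero))) (vcons Nat (succ zero) (succ (succ zero)) (vcons Nat zero zero (vnil Nat)))) (vcons Nat (succ (succ zero)) (succ (succ (succ zero))) (vcons Nat (succ zero) (succ (succ zero)) (vcons Nat zero zero (vnil Nat))))
observation: the leftmost-outermost redex is a beta-redex, and normalization takes 26 steps.


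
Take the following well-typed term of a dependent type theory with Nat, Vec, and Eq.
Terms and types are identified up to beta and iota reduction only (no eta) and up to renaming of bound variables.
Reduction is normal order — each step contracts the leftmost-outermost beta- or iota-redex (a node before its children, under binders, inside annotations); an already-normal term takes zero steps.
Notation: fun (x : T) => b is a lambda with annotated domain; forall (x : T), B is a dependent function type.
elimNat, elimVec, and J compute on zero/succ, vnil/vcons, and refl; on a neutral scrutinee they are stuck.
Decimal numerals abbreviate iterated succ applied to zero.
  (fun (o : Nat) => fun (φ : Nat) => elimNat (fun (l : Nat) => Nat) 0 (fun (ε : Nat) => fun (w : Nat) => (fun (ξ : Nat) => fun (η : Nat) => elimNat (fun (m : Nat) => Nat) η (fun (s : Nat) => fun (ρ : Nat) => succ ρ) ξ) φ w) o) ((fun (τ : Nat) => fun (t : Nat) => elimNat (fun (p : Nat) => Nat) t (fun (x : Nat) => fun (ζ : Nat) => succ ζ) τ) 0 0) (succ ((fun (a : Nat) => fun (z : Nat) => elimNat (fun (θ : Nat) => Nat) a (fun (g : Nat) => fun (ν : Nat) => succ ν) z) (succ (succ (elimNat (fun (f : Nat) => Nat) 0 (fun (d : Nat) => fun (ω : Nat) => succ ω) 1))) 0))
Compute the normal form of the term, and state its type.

reduced normal form:
  0
type:
  Nat
observation: reduction starts at a beta-redex, and 28 normal-order steps reach the normal form.
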